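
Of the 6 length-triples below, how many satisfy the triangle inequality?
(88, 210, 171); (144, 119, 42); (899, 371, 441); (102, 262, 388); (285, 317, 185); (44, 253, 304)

3

(88,171,210): 88+171 > 210 → valid
(42,119,144): 42+119 > 144 → valid
(371,441,899): 371+441 ≤ 899 → not valid
(102,262,388): 102+262 ≤ 388 → not valid
(185,285,317): 185+285 > 317 → valid
(44,253,304): 44+253 ≤ 304 → not valid
3 of the 6 triples form a triangle.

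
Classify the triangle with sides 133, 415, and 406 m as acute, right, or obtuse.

acute

Compare the square of the longest side to the sum of squares of the other two: 133² + 406² = 182525 > 172225 = 415².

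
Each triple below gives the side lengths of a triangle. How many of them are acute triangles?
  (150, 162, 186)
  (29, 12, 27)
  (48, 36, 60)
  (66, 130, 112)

(150,162,186): 150²+162² = 48744 > 34596 = 186² → acute
(29,12,27): 12²+27² = 873 > 841 = 29² → acute
(48,36,60): 36²+48² = 3600 = 60² → right
(66,130,112): 66²+112² = 16900 = 130² → right
2 of the 4 are acute.

2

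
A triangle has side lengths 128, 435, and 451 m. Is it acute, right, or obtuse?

Compare the square of the longest side to the sum of squares of the other two: 128² + 435² = 205609 > 203401 = 451².

acute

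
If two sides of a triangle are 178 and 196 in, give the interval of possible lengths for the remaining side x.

18 < x < 374 (in)

By the triangle inequality, x must be less than 178 + 196 = 374 and greater than |178 − 196| = 18.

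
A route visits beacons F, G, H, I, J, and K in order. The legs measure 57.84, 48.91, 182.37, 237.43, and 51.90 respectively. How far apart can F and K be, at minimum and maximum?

0 ≤ FK ≤ 578.45

The maximum is all hops collinear in one direction: 57.84 + 48.91 + 182.37 + 237.43 + 51.90 = 578.45.
The longest hop is 237.43; the others sum to 341.02. Since 237.43 ≤ 341.02, the path can fold back on itself completely, so the minimum distance is 0.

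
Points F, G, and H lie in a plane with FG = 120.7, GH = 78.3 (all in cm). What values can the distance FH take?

42.4 ≤ FH ≤ 199.0 cm

By the triangle inequality, |120.7 − 78.3| ≤ FH ≤ 120.7 + 78.3.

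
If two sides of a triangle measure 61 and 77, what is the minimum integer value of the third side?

17

The third side must be strictly greater than |61 − 77| = 16.
The smallest integer above 16 is 17.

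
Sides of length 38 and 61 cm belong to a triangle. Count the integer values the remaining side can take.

75

The third side lies in the open interval (23, 99).
Integers from 24 to 98 inclusive: 98 − 24 + 1 = 75.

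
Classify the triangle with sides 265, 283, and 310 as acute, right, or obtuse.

Compare the square of the longest side to the sum of squares of the other two: 265² + 283² = 150314 > 96100 = 310².

acute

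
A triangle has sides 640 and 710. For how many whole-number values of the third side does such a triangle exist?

1279

The third side lies in the open interval (70, 1350).
Integers from 71 to 1349 inclusive: 1349 − 71 + 1 = 1279.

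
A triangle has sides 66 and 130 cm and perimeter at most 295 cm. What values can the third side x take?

Triangle inequality alone gives 64 < x < 196.
The perimeter condition gives x ≤ 295 − 66 − 130 = 99.
Intersecting the two: 64 < x ≤ 99.

64 < x ≤ 99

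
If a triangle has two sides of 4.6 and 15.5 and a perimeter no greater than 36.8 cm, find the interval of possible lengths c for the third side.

10.9 < c ≤ 16.7

Triangle inequality alone gives 10.9 < c < 20.1.
The perimeter condition gives c ≤ 36.8 − 4.6 − 15.5 = 16.7.
Intersecting the two: 10.9 < c ≤ 16.7.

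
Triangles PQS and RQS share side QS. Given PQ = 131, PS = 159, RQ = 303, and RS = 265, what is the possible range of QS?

38 < QS < 290

From triangle PQS: |131 − 159| < QS < 131 + 159, i.e. 28 < QS < 290.
From triangle RQS: 38 < QS < 568.
Both must hold, so QS lies in the intersection.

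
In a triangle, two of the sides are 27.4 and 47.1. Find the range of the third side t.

19.7 < t < 74.5

By the triangle inequality, t must be less than 27.4 + 47.1 = 74.5 and greater than |27.4 − 47.1| = 19.7.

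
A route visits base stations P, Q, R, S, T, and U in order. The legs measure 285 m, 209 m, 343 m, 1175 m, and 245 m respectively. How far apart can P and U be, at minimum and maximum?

The maximum is all hops collinear in one direction: 285 + 209 + 343 + 1175 + 245 = 2257.
The longest hop is 1175; the others sum to 1082. Folding the others back against it leaves at least 1175 − 1082 = 93.

93 ≤ PU ≤ 2257 m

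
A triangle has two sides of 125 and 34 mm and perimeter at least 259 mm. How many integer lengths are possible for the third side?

Triangle inequality: 91 < x < 159. Perimeter ≥ 259 gives x ≥ 259 − 125 − 34 = 100.
So 100 ≤ x < 159; integers 100 through 158: 59 values.

59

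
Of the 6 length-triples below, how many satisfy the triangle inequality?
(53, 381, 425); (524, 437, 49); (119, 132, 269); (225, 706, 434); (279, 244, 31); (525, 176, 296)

(53,381,425): 53+381 > 425 → valid
(49,437,524): 49+437 ≤ 524 → not valid
(119,132,269): 119+132 ≤ 269 → not valid
(225,434,706): 225+434 ≤ 706 → not valid
(31,244,279): 31+244 ≤ 279 → not valid
(176,296,525): 176+296 ≤ 525 → not valid
1 of the 6 triples forms a triangle.

1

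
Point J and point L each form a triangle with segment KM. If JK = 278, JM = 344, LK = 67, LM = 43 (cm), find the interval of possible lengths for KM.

66 < KM < 110

From triangle JKM: |278 − 344| < KM < 278 + 344, i.e. 66 < KM < 622.
From triangle LKM: 24 < KM < 110.
Both must hold, so KM lies in the intersection.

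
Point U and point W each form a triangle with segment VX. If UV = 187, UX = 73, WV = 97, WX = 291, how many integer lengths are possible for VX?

From triangle UVX: 114 < VX < 260.
From triangle WVX: 194 < VX < 388.
Intersection: 194 < VX < 260, so integers 195 through 259: 65 values.

65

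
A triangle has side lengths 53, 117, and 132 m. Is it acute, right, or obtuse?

obtuse

Compare the square of the longest side to the sum of squares of the other two: 53² + 117² = 16498 < 17424 = 132².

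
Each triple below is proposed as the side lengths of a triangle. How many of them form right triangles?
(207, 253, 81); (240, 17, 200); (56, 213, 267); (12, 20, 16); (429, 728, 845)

2

(207,253,81): 81²+207² = 49410 < 64009 = 253² → obtuse
(240,17,200): 17+200 ≤ 240, not a triangle
(56,213,267): 56²+213² = 48505 < 71289 = 267² → obtuse
(12,20,16): 12²+16² = 400 = 20² → right
(429,728,845): 429²+728² = 714025 = 845² → right
2 of the 5 are right.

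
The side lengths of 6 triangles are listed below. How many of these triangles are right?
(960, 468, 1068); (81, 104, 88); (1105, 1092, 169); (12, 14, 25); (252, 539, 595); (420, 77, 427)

4

(960,468,1068): 468²+960² = 1140624 = 1068² → right
(81,104,88): 81²+88² = 14305 > 10816 = 104² → acute
(1105,1092,169): 169²+1092² = 1221025 = 1105² → right
(12,14,25): 12²+14² = 340 < 625 = 25² → obtuse
(252,539,595): 252²+539² = 354025 = 595² → right
(420,77,427): 77²+420² = 182329 = 427² → right
4 of the 6 are right.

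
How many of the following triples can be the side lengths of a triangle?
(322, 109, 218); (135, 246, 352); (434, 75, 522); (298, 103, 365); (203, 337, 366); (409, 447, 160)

(109,218,322): 109+218 > 322 → valid
(135,246,352): 135+246 > 352 → valid
(75,434,522): 75+434 ≤ 522 → not valid
(103,298,365): 103+298 > 365 → valid
(203,337,366): 203+337 > 366 → valid
(160,409,447): 160+409 > 447 → valid
5 of the 6 triples form a triangle.

5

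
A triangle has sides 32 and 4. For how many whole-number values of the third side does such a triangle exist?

The third side lies in the open interval (28, 36).
Integers from 29 to 35 inclusive: 35 − 29 + 1 = 7.

7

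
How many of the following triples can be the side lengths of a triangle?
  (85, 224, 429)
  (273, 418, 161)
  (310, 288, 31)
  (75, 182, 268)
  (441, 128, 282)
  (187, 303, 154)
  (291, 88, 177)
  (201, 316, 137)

4

(85,224,429): 85+224 ≤ 429 → not valid
(161,273,418): 161+273 > 418 → valid
(31,288,310): 31+288 > 310 → valid
(75,182,268): 75+182 ≤ 268 → not valid
(128,282,441): 128+282 ≤ 441 → not valid
(154,187,303): 154+187 > 303 → valid
(88,177,291): 88+177 ≤ 291 → not valid
(137,201,316): 137+201 > 316 → valid
4 of the 8 triples form a triangle.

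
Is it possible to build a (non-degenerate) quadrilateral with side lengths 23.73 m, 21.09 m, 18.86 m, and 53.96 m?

A quadrilateral exists iff every side is shorter than the sum of the others — equivalently, the longest side is less than the sum of the rest.
Longest side 53.96 < 63.68 (sum of the remaining 3), so yes.

Yes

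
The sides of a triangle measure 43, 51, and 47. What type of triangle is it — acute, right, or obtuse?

Compare the square of the longest side to the sum of squares of the other two: 43² + 47² = 4058 > 2601 = 51².

acute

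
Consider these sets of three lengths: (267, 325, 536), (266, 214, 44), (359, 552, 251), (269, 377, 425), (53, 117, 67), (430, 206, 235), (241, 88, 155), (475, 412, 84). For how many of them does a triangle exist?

(267,325,536): 267+325 > 536 → valid
(44,214,266): 44+214 ≤ 266 → not valid
(251,359,552): 251+359 > 552 → valid
(269,377,425): 269+377 > 425 → valid
(53,67,117): 53+67 > 117 → valid
(206,235,430): 206+235 > 430 → valid
(88,155,241): 88+155 > 241 → valid
(84,412,475): 84+412 > 475 → valid
7 of the 8 triples form a triangle.

7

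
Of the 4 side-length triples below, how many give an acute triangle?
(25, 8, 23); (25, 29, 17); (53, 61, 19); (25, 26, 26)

(25,8,23): 8²+23² = 593 < 625 = 25² → obtuse
(25,29,17): 17²+25² = 914 > 841 = 29² → acute
(53,61,19): 19²+53² = 3170 < 3721 = 61² → obtuse
(25,26,26): 25²+26² = 1301 > 676 = 26² → acute
2 of the 4 are acute.

2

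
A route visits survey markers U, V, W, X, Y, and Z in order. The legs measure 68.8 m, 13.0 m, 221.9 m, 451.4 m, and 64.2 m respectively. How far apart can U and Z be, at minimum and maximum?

83.5 ≤ UZ ≤ 819.3 m

The maximum is all hops collinear in one direction: 68.8 + 13.0 + 221.9 + 451.4 + 64.2 = 819.3.
The longest hop is 451.4; the others sum to 367.9. Folding the others back against it leaves at least 451.4 − 367.9 = 83.5.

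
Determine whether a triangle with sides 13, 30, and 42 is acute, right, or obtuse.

Compare the square of the longest side to the sum of squares of the other two: 13² + 30² = 1069 < 1764 = 42².

obtuse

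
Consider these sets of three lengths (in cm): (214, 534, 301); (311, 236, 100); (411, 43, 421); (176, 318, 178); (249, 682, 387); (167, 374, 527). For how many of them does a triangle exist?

4

(214,301,534): 214+301 ≤ 534 → not valid
(100,236,311): 100+236 > 311 → valid
(43,411,421): 43+411 > 421 → valid
(176,178,318): 176+178 > 318 → valid
(249,387,682): 249+387 ≤ 682 → not valid
(167,374,527): 167+374 > 527 → valid
4 of the 6 triples form a triangle.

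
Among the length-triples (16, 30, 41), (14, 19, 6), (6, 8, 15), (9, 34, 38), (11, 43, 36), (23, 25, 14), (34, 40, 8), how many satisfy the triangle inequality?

6

(16,30,41): 16+30 > 41 → valid
(6,14,19): 6+14 > 19 → valid
(6,8,15): 6+8 ≤ 15 → not valid
(9,34,38): 9+34 > 38 → valid
(11,36,43): 11+36 > 43 → valid
(14,23,25): 14+23 > 25 → valid
(8,34,40): 8+34 > 40 → valid
6 of the 7 triples form a triangle.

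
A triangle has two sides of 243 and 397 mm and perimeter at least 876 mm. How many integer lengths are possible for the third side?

404

Triangle inequality: 154 < x < 640. Perimeter ≥ 876 gives x ≥ 876 − 243 − 397 = 236.
So 236 ≤ x < 640; integers 236 through 639: 404 values.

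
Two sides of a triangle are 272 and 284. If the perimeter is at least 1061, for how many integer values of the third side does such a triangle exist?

Triangle inequality: 12 < x < 556. Perimeter ≥ 1061 gives x ≥ 1061 − 272 − 284 = 505.
So 505 ≤ x < 556; integers 505 through 555: 51 values.

51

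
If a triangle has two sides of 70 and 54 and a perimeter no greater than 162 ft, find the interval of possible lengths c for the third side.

Triangle inequality alone gives 16 < c < 124.
The perimeter condition gives c ≤ 162 − 70 − 54 = 38.
Intersecting the two: 16 < c ≤ 38.

16 < c ≤ 38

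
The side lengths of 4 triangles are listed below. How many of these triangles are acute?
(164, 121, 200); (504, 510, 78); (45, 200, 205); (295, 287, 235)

2

(164,121,200): 121²+164² = 41537 > 40000 = 200² → acute
(504,510,78): 78²+504² = 260100 = 510² → right
(45,200,205): 45²+200² = 42025 = 205² → right
(295,287,235): 235²+287² = 137594 > 87025 = 295² → acute
2 of the 4 are acute.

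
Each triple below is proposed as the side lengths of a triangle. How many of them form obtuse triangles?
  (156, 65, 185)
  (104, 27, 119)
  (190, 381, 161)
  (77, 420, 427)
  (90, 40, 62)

(156,65,185): 65²+156² = 28561 < 34225 = 185² → obtuse
(104,27,119): 27²+104² = 11545 < 14161 = 119² → obtuse
(190,381,161): 161+190 ≤ 381, not a triangle
(77,420,427): 77²+420² = 182329 = 427² → right
(90,40,62): 40²+62² = 5444 < 8100 = 90² → obtuse
3 of the 5 are obtuse.

3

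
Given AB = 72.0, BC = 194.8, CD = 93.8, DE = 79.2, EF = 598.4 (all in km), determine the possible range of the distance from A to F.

158.6 ≤ AF ≤ 1038.2 km

The maximum is all hops collinear in one direction: 72.0 + 194.8 + 93.8 + 79.2 + 598.4 = 1038.2.
The longest hop is 598.4; the others sum to 439.8. Folding the others back against it leaves at least 598.4 − 439.8 = 158.6.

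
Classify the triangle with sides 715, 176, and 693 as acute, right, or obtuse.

Compare the square of the longest side to the sum of squares of the other two: 176² + 693² = 511225 = 715².

right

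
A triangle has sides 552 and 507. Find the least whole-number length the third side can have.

46

The third side must be strictly greater than |552 − 507| = 45.
The smallest integer above 45 is 46.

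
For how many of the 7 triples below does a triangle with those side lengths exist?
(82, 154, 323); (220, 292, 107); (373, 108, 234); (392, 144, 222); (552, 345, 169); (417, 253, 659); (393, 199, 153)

(82,154,323): 82+154 ≤ 323 → not valid
(107,220,292): 107+220 > 292 → valid
(108,234,373): 108+234 ≤ 373 → not valid
(144,222,392): 144+222 ≤ 392 → not valid
(169,345,552): 169+345 ≤ 552 → not valid
(253,417,659): 253+417 > 659 → valid
(153,199,393): 153+199 ≤ 393 → not valid
2 of the 7 triples form a triangle.

2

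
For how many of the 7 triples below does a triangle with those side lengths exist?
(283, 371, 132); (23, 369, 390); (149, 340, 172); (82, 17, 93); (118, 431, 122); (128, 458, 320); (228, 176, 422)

(132,283,371): 132+283 > 371 → valid
(23,369,390): 23+369 > 390 → valid
(149,172,340): 149+172 ≤ 340 → not valid
(17,82,93): 17+82 > 93 → valid
(118,122,431): 118+122 ≤ 431 → not valid
(128,320,458): 128+320 ≤ 458 → not valid
(176,228,422): 176+228 ≤ 422 → not valid
3 of the 7 triples form a triangle.

3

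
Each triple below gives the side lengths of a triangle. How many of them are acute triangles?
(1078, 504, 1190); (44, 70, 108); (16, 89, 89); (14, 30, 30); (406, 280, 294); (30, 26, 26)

(1078,504,1190): 504²+1078² = 1416100 = 1190² → right
(44,70,108): 44²+70² = 6836 < 11664 = 108² → obtuse
(16,89,89): 16²+89² = 8177 > 7921 = 89² → acute
(14,30,30): 14²+30² = 1096 > 900 = 30² → acute
(406,280,294): 280²+294² = 164836 = 406² → right
(30,26,26): 26²+26² = 1352 > 900 = 30² → acute
3 of the 6 are acute.

3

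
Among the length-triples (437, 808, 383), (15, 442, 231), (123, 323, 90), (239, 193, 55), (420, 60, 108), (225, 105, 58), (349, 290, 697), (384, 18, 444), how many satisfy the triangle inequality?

(383,437,808): 383+437 > 808 → valid
(15,231,442): 15+231 ≤ 442 → not valid
(90,123,323): 90+123 ≤ 323 → not valid
(55,193,239): 55+193 > 239 → valid
(60,108,420): 60+108 ≤ 420 → not valid
(58,105,225): 58+105 ≤ 225 → not valid
(290,349,697): 290+349 ≤ 697 → not valid
(18,384,444): 18+384 ≤ 444 → not valid
2 of the 8 triples form a triangle.

2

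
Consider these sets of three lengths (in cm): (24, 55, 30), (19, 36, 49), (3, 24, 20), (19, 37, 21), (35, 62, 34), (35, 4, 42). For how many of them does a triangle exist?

(24,30,55): 24+30 ≤ 55 → not valid
(19,36,49): 19+36 > 49 → valid
(3,20,24): 3+20 ≤ 24 → not valid
(19,21,37): 19+21 > 37 → valid
(34,35,62): 34+35 > 62 → valid
(4,35,42): 4+35 ≤ 42 → not valid
3 of the 6 triples form a triangle.

3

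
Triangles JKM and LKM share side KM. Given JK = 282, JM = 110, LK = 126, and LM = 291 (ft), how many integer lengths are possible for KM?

From triangle JKM: 172 < KM < 392.
From triangle LKM: 165 < KM < 417.
Intersection: 172 < KM < 392, so integers 173 through 391: 219 values.

219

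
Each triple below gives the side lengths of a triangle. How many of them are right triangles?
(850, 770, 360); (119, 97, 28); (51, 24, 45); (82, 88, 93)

2

(850,770,360): 360²+770² = 722500 = 850² → right
(119,97,28): 28²+97² = 10193 < 14161 = 119² → obtuse
(51,24,45): 24²+45² = 2601 = 51² → right
(82,88,93): 82²+88² = 14468 > 8649 = 93² → acute
2 of the 4 are right.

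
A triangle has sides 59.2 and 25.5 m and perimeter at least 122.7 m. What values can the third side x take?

38.0 ≤ x < 84.7

Triangle inequality alone gives 33.7 < x < 84.7.
The perimeter condition gives x ≥ 122.7 − 59.2 − 25.5 = 38.0.
Intersecting the two: 38.0 ≤ x < 84.7.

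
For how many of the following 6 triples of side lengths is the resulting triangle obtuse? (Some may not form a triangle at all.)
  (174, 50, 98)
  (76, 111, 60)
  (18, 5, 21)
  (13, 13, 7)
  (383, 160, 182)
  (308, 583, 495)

(174,50,98): 50+98 ≤ 174, not a triangle
(76,111,60): 60²+76² = 9376 < 12321 = 111² → obtuse
(18,5,21): 5²+18² = 349 < 441 = 21² → obtuse
(13,13,7): 7²+13² = 218 > 169 = 13² → acute
(383,160,182): 160+182 ≤ 383, not a triangle
(308,583,495): 308²+495² = 339889 = 583² → right
2 of the 6 are obtuse.

2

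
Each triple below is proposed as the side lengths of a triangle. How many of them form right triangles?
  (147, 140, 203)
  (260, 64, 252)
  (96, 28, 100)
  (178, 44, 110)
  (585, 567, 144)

(147,140,203): 140²+147² = 41209 = 203² → right
(260,64,252): 64²+252² = 67600 = 260² → right
(96,28,100): 28²+96² = 10000 = 100² → right
(178,44,110): 44+110 ≤ 178, not a triangle
(585,567,144): 144²+567² = 342225 = 585² → right
4 of the 5 are right.

4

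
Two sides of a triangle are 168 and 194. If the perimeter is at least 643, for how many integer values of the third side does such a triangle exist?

Triangle inequality: 26 < x < 362. Perimeter ≥ 643 gives x ≥ 643 − 168 − 194 = 281.
So 281 ≤ x < 362; integers 281 through 361: 81 values.

81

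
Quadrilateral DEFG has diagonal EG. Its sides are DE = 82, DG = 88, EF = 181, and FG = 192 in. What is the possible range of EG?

11 < EG < 170

From triangle DEG: |82 − 88| < EG < 82 + 88, i.e. 6 < EG < 170.
From triangle FEG: 11 < EG < 373.
Both must hold, so EG lies in the intersection.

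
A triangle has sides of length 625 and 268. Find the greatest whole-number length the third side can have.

892

The third side must be strictly less than 625 + 268 = 893.
The largest integer below 893 is 892.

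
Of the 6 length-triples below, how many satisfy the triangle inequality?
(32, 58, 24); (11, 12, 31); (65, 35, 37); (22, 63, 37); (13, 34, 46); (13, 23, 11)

(24,32,58): 24+32 ≤ 58 → not valid
(11,12,31): 11+12 ≤ 31 → not valid
(35,37,65): 35+37 > 65 → valid
(22,37,63): 22+37 ≤ 63 → not valid
(13,34,46): 13+34 > 46 → valid
(11,13,23): 11+13 > 23 → valid
3 of the 6 triples form a triangle.

3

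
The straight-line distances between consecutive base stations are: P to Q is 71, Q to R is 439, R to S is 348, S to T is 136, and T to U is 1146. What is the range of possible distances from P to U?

152 ≤ PU ≤ 2140

The maximum is all hops collinear in one direction: 71 + 439 + 348 + 136 + 1146 = 2140.
The longest hop is 1146; the others sum to 994. Folding the others back against it leaves at least 1146 − 994 = 152.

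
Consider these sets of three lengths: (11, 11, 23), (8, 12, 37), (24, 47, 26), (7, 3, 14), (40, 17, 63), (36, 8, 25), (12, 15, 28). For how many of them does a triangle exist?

(11,11,23): 11+11 ≤ 23 → not valid
(8,12,37): 8+12 ≤ 37 → not valid
(24,26,47): 24+26 > 47 → valid
(3,7,14): 3+7 ≤ 14 → not valid
(17,40,63): 17+40 ≤ 63 → not valid
(8,25,36): 8+25 ≤ 36 → not valid
(12,15,28): 12+15 ≤ 28 → not valid
1 of the 7 triples forms a triangle.

1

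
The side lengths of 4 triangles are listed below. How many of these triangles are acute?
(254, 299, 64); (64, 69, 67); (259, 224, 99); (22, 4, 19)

1

(254,299,64): 64²+254² = 68612 < 89401 = 299² → obtuse
(64,69,67): 64²+67² = 8585 > 4761 = 69² → acute
(259,224,99): 99²+224² = 59977 < 67081 = 259² → obtuse
(22,4,19): 4²+19² = 377 < 484 = 22² → obtuse
1 of the 4 is acute.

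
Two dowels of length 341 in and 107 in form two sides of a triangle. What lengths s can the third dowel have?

By the triangle inequality, s must be less than 341 + 107 = 448 and greater than |341 − 107| = 234.

234 < s < 448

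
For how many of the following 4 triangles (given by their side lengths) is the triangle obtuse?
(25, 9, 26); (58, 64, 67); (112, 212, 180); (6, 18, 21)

1

(25,9,26): 9²+25² = 706 > 676 = 26² → acute
(58,64,67): 58²+64² = 7460 > 4489 = 67² → acute
(112,212,180): 112²+180² = 44944 = 212² → right
(6,18,21): 6²+18² = 360 < 441 = 21² → obtuse
1 of the 4 is obtuse.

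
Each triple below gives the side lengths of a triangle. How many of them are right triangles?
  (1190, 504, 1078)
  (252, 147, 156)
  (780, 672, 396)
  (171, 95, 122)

2

(1190,504,1078): 504²+1078² = 1416100 = 1190² → right
(252,147,156): 147²+156² = 45945 < 63504 = 252² → obtuse
(780,672,396): 396²+672² = 608400 = 780² → right
(171,95,122): 95²+122² = 23909 < 29241 = 171² → obtuse
2 of the 4 are right.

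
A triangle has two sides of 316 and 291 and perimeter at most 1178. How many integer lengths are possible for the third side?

Triangle inequality: 25 < x < 607. Perimeter ≤ 1178 gives x ≤ 1178 − 316 − 291 = 571.
So 25 < x ≤ 571; integers 26 through 571: 546 values.

546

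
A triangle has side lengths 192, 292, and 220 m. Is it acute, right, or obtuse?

Compare the square of the longest side to the sum of squares of the other two: 192² + 220² = 85264 = 292².

right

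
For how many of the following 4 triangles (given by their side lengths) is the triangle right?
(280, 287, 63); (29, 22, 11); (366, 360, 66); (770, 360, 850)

(280,287,63): 63²+280² = 82369 = 287² → right
(29,22,11): 11²+22² = 605 < 841 = 29² → obtuse
(366,360,66): 66²+360² = 133956 = 366² → right
(770,360,850): 360²+770² = 722500 = 850² → right
3 of the 4 are right.

3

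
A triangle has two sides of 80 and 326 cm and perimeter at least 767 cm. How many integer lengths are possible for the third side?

45

Triangle inequality: 246 < x < 406. Perimeter ≥ 767 gives x ≥ 767 − 80 − 326 = 361.
So 361 ≤ x < 406; integers 361 through 405: 45 values.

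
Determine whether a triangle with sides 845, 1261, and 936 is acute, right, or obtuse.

right

Compare the square of the longest side to the sum of squares of the other two: 845² + 936² = 1590121 = 1261².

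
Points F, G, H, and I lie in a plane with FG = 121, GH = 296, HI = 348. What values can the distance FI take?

0 ≤ FI ≤ 765

The maximum is all hops collinear in one direction: 121 + 296 + 348 = 765.
The longest hop is 348; the others sum to 417. Since 348 ≤ 417, the path can fold back on itself completely, so the minimum distance is 0.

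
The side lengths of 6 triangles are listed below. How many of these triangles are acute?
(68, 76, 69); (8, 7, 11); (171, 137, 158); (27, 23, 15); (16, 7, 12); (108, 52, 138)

3

(68,76,69): 68²+69² = 9385 > 5776 = 76² → acute
(8,7,11): 7²+8² = 113 < 121 = 11² → obtuse
(171,137,158): 137²+158² = 43733 > 29241 = 171² → acute
(27,23,15): 15²+23² = 754 > 729 = 27² → acute
(16,7,12): 7²+12² = 193 < 256 = 16² → obtuse
(108,52,138): 52²+108² = 14368 < 19044 = 138² → obtuse
3 of the 6 are acute.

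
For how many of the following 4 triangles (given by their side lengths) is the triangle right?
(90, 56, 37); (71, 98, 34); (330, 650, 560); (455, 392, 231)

(90,56,37): 37²+56² = 4505 < 8100 = 90² → obtuse
(71,98,34): 34²+71² = 6197 < 9604 = 98² → obtuse
(330,650,560): 330²+560² = 422500 = 650² → right
(455,392,231): 231²+392² = 207025 = 455² → right
2 of the 4 are right.

2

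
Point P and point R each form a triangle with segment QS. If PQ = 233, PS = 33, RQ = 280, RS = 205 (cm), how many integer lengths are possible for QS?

65

From triangle PQS: 200 < QS < 266.
From triangle RQS: 75 < QS < 485.
Intersection: 200 < QS < 266, so integers 201 through 265: 65 values.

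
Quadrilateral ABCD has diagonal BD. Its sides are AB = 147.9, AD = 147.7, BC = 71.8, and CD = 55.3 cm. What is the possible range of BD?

From triangle ABD: |147.9 − 147.7| < BD < 147.9 + 147.7, i.e. 0.2 < BD < 295.6.
From triangle CBD: 16.5 < BD < 127.1.
Both must hold, so BD lies in the intersection.

16.5 < BD < 127.1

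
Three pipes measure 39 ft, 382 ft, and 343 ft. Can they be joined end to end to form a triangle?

No

The two shorter sides sum to 382, exactly equal to the longest side 382.
That gives only a degenerate (flat) triangle — the inequality must be strict.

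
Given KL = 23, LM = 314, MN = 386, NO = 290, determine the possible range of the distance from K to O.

0 ≤ KO ≤ 1013

The maximum is all hops collinear in one direction: 23 + 314 + 386 + 290 = 1013.
The longest hop is 386; the others sum to 627. Since 386 ≤ 627, the path can fold back on itself completely, so the minimum distance is 0.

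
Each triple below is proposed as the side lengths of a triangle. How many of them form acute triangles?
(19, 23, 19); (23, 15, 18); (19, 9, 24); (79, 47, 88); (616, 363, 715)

(19,23,19): 19²+19² = 722 > 529 = 23² → acute
(23,15,18): 15²+18² = 549 > 529 = 23² → acute
(19,9,24): 9²+19² = 442 < 576 = 24² → obtuse
(79,47,88): 47²+79² = 8450 > 7744 = 88² → acute
(616,363,715): 363²+616² = 511225 = 715² → right
3 of the 5 are acute.

3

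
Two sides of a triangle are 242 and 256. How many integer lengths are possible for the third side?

483

The third side lies in the open interval (14, 498).
Integers from 15 to 497 inclusive: 497 − 15 + 1 = 483.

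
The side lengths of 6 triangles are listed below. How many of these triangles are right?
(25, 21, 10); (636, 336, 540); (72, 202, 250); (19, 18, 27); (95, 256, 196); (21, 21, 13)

(25,21,10): 10²+21² = 541 < 625 = 25² → obtuse
(636,336,540): 336²+540² = 404496 = 636² → right
(72,202,250): 72²+202² = 45988 < 62500 = 250² → obtuse
(19,18,27): 18²+19² = 685 < 729 = 27² → obtuse
(95,256,196): 95²+196² = 47441 < 65536 = 256² → obtuse
(21,21,13): 13²+21² = 610 > 441 = 21² → acute
1 of the 6 is right.

1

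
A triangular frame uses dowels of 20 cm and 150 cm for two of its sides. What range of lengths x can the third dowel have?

130 < x < 170

By the triangle inequality, x must be less than 20 + 150 = 170 and greater than |20 − 150| = 130.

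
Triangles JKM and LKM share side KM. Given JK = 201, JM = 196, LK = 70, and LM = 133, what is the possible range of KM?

63 < KM < 203

From triangle JKM: |201 − 196| < KM < 201 + 196, i.e. 5 < KM < 397.
From triangle LKM: 63 < KM < 203.
Both must hold, so KM lies in the intersection.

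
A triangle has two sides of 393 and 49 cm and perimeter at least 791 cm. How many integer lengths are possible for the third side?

93

Triangle inequality: 344 < x < 442. Perimeter ≥ 791 gives x ≥ 791 − 393 − 49 = 349.
So 349 ≤ x < 442; integers 349 through 441: 93 values.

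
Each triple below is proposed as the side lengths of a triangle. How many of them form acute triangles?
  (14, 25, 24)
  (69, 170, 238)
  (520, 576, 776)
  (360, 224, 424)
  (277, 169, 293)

(14,25,24): 14²+24² = 772 > 625 = 25² → acute
(69,170,238): 69²+170² = 33661 < 56644 = 238² → obtuse
(520,576,776): 520²+576² = 602176 = 776² → right
(360,224,424): 224²+360² = 179776 = 424² → right
(277,169,293): 169²+277² = 105290 > 85849 = 293² → acute
2 of the 5 are acute.

2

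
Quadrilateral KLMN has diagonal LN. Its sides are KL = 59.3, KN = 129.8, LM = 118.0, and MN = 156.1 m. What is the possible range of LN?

From triangle KLN: |59.3 − 129.8| < LN < 59.3 + 129.8, i.e. 70.5 < LN < 189.1.
From triangle MLN: 38.1 < LN < 274.1.
Both must hold, so LN lies in the intersection.

70.5 < LN < 189.1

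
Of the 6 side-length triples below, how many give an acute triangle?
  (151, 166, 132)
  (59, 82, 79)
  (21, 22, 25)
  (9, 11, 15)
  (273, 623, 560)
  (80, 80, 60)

(151,166,132): 132²+151² = 40225 > 27556 = 166² → acute
(59,82,79): 59²+79² = 9722 > 6724 = 82² → acute
(21,22,25): 21²+22² = 925 > 625 = 25² → acute
(9,11,15): 9²+11² = 202 < 225 = 15² → obtuse
(273,623,560): 273²+560² = 388129 = 623² → right
(80,80,60): 60²+80² = 10000 > 6400 = 80² → acute
4 of the 6 are acute.

4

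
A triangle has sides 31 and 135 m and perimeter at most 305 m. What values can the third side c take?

Triangle inequality alone gives 104 < c < 166.
The perimeter condition gives c ≤ 305 − 31 − 135 = 139.
Intersecting the two: 104 < c ≤ 139.

104 < c ≤ 139 m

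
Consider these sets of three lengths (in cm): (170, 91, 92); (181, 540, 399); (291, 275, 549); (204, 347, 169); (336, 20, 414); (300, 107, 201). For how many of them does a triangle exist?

5

(91,92,170): 91+92 > 170 → valid
(181,399,540): 181+399 > 540 → valid
(275,291,549): 275+291 > 549 → valid
(169,204,347): 169+204 > 347 → valid
(20,336,414): 20+336 ≤ 414 → not valid
(107,201,300): 107+201 > 300 → valid
5 of the 6 triples form a triangle.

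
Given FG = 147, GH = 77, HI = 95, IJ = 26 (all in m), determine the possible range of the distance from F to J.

0 ≤ FJ ≤ 345 m

The maximum is all hops collinear in one direction: 147 + 77 + 95 + 26 = 345.
The longest hop is 147; the others sum to 198. Since 147 ≤ 198, the path can fold back on itself completely, so the minimum distance is 0.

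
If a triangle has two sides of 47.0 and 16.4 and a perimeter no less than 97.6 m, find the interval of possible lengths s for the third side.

34.2 ≤ s < 63.4 m

Triangle inequality alone gives 30.6 < s < 63.4.
The perimeter condition gives s ≥ 97.6 − 47.0 − 16.4 = 34.2.
Intersecting the two: 34.2 ≤ s < 63.4.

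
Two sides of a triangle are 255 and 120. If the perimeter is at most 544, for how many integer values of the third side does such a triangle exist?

Triangle inequality: 135 < x < 375. Perimeter ≤ 544 gives x ≤ 544 − 255 − 120 = 169.
So 135 < x ≤ 169; integers 136 through 169: 34 values.

34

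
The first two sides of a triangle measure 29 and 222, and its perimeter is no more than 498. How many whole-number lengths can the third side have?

54

Triangle inequality: 193 < x < 251. Perimeter ≤ 498 gives x ≤ 498 − 29 − 222 = 247.
So 193 < x ≤ 247; integers 194 through 247: 54 values.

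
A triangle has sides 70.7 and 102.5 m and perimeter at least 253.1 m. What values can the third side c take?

Triangle inequality alone gives 31.8 < c < 173.2.
The perimeter condition gives c ≥ 253.1 − 70.7 − 102.5 = 79.9.
Intersecting the two: 79.9 ≤ c < 173.2.

79.9 ≤ c < 173.2 m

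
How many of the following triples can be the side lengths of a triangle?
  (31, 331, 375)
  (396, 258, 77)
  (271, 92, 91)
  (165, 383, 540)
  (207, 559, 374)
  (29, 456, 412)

2

(31,331,375): 31+331 ≤ 375 → not valid
(77,258,396): 77+258 ≤ 396 → not valid
(91,92,271): 91+92 ≤ 271 → not valid
(165,383,540): 165+383 > 540 → valid
(207,374,559): 207+374 > 559 → valid
(29,412,456): 29+412 ≤ 456 → not valid
2 of the 6 triples form a triangle.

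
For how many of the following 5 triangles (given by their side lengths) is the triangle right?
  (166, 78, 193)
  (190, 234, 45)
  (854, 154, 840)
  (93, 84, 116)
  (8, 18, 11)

1

(166,78,193): 78²+166² = 33640 < 37249 = 193² → obtuse
(190,234,45): 45²+190² = 38125 < 54756 = 234² → obtuse
(854,154,840): 154²+840² = 729316 = 854² → right
(93,84,116): 84²+93² = 15705 > 13456 = 116² → acute
(8,18,11): 8²+11² = 185 < 324 = 18² → obtuse
1 of the 5 is right.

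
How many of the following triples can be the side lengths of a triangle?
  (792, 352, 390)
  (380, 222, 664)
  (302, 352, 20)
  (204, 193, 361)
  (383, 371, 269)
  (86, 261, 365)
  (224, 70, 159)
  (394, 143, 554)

(352,390,792): 352+390 ≤ 792 → not valid
(222,380,664): 222+380 ≤ 664 → not valid
(20,302,352): 20+302 ≤ 352 → not valid
(193,204,361): 193+204 > 361 → valid
(269,371,383): 269+371 > 383 → valid
(86,261,365): 86+261 ≤ 365 → not valid
(70,159,224): 70+159 > 224 → valid
(143,394,554): 143+394 ≤ 554 → not valid
3 of the 8 triples form a triangle.

3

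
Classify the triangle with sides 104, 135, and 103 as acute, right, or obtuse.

acute

Compare the square of the longest side to the sum of squares of the other two: 103² + 104² = 21425 > 18225 = 135².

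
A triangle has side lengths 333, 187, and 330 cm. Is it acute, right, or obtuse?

Compare the square of the longest side to the sum of squares of the other two: 187² + 330² = 143869 > 110889 = 333².

acute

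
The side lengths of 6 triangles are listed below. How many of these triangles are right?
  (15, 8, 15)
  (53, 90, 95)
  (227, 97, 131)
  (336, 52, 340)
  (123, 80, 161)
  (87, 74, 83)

(15,8,15): 8²+15² = 289 > 225 = 15² → acute
(53,90,95): 53²+90² = 10909 > 9025 = 95² → acute
(227,97,131): 97²+131² = 26570 < 51529 = 227² → obtuse
(336,52,340): 52²+336² = 115600 = 340² → right
(123,80,161): 80²+123² = 21529 < 25921 = 161² → obtuse
(87,74,83): 74²+83² = 12365 > 7569 = 87² → acute
1 of the 6 is right.

1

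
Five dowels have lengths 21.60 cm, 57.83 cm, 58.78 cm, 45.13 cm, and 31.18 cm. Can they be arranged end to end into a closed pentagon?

Yes

A pentagon exists iff every side is shorter than the sum of the others — equivalently, the longest side is less than the sum of the rest.
Longest side 58.78 < 155.74 (sum of the remaining 4), so yes.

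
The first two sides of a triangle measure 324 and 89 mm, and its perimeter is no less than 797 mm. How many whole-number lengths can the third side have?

29

Triangle inequality: 235 < x < 413. Perimeter ≥ 797 gives x ≥ 797 − 324 − 89 = 384.
So 384 ≤ x < 413; integers 384 through 412: 29 values.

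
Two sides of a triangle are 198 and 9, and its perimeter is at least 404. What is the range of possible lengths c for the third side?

Triangle inequality alone gives 189 < c < 207.
The perimeter condition gives c ≥ 404 − 198 − 9 = 197.
Intersecting the two: 197 ≤ c < 207.

197 ≤ c < 207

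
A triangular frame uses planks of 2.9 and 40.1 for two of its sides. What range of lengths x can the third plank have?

37.2 < x < 43.0

By the triangle inequality, x must be less than 2.9 + 40.1 = 43.0 and greater than |2.9 − 40.1| = 37.2.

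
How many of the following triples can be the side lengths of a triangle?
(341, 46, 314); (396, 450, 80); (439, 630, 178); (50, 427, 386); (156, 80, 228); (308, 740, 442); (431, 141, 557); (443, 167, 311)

(46,314,341): 46+314 > 341 → valid
(80,396,450): 80+396 > 450 → valid
(178,439,630): 178+439 ≤ 630 → not valid
(50,386,427): 50+386 > 427 → valid
(80,156,228): 80+156 > 228 → valid
(308,442,740): 308+442 > 740 → valid
(141,431,557): 141+431 > 557 → valid
(167,311,443): 167+311 > 443 → valid
7 of the 8 triples form a triangle.

7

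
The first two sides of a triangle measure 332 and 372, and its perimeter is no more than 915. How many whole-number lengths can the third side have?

171

Triangle inequality: 40 < x < 704. Perimeter ≤ 915 gives x ≤ 915 − 332 − 372 = 211.
So 40 < x ≤ 211; integers 41 through 211: 171 values.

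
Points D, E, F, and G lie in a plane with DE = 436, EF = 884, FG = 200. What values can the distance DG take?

The maximum is all hops collinear in one direction: 436 + 884 + 200 = 1520.
The longest hop is 884; the others sum to 636. Folding the others back against it leaves at least 884 − 636 = 248.

248 ≤ DG ≤ 1520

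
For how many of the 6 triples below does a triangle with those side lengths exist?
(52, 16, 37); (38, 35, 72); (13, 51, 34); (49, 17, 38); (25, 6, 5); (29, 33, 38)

(16,37,52): 16+37 > 52 → valid
(35,38,72): 35+38 > 72 → valid
(13,34,51): 13+34 ≤ 51 → not valid
(17,38,49): 17+38 > 49 → valid
(5,6,25): 5+6 ≤ 25 → not valid
(29,33,38): 29+33 > 38 → valid
4 of the 6 triples form a triangle.

4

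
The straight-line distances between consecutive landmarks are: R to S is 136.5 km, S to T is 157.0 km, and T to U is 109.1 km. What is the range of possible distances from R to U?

The maximum is all hops collinear in one direction: 136.5 + 157.0 + 109.1 = 402.6.
The longest hop is 157.0; the others sum to 245.6. Since 157.0 ≤ 245.6, the path can fold back on itself completely, so the minimum distance is 0.

0 ≤ RU ≤ 402.6 km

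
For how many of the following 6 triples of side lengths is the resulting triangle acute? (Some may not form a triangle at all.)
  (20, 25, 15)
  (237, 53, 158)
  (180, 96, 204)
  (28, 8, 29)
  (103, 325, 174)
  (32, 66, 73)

(20,25,15): 15²+20² = 625 = 25² → right
(237,53,158): 53+158 ≤ 237, not a triangle
(180,96,204): 96²+180² = 41616 = 204² → right
(28,8,29): 8²+28² = 848 > 841 = 29² → acute
(103,325,174): 103+174 ≤ 325, not a triangle
(32,66,73): 32²+66² = 5380 > 5329 = 73² → acute
2 of the 6 are acute.

2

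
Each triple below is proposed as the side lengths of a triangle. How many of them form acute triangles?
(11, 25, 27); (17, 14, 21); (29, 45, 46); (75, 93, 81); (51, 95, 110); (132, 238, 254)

5

(11,25,27): 11²+25² = 746 > 729 = 27² → acute
(17,14,21): 14²+17² = 485 > 441 = 21² → acute
(29,45,46): 29²+45² = 2866 > 2116 = 46² → acute
(75,93,81): 75²+81² = 12186 > 8649 = 93² → acute
(51,95,110): 51²+95² = 11626 < 12100 = 110² → obtuse
(132,238,254): 132²+238² = 74068 > 64516 = 254² → acute
5 of the 6 are acute.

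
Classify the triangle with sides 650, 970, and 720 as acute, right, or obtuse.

right

Compare the square of the longest side to the sum of squares of the other two: 650² + 720² = 940900 = 970².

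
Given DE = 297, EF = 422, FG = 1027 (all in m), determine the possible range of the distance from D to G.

The maximum is all hops collinear in one direction: 297 + 422 + 1027 = 1746.
The longest hop is 1027; the others sum to 719. Folding the others back against it leaves at least 1027 − 719 = 308.

308 ≤ DG ≤ 1746 m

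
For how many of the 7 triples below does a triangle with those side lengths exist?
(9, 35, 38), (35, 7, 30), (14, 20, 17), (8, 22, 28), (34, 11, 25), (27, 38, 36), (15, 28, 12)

(9,35,38): 9+35 > 38 → valid
(7,30,35): 7+30 > 35 → valid
(14,17,20): 14+17 > 20 → valid
(8,22,28): 8+22 > 28 → valid
(11,25,34): 11+25 > 34 → valid
(27,36,38): 27+36 > 38 → valid
(12,15,28): 12+15 ≤ 28 → not valid
6 of the 7 triples form a triangle.

6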